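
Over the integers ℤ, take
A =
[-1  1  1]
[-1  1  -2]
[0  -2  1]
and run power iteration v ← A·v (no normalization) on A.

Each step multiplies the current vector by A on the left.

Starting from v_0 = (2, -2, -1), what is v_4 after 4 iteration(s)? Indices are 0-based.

v_4 = (-8, -47, 59)

v_0 = (2, -2, -1).
v_1 = A·v_0 = (-5, -2, 3).
v_2 = A·v_1 = (6, -3, 7).
v_3 = A·v_2 = (-2, -23, 13).
v_4 = A·v_3 = (-8, -47, 59).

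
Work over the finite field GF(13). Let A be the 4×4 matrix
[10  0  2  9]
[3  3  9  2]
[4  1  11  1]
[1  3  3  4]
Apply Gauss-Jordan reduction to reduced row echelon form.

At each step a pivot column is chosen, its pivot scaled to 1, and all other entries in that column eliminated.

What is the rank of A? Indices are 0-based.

step 1: normalize row 0 (÷10) = (1, 0, 8, 10)
  row 1: subtract 3×row0 = (0, 3, 11, 11)
  row 2: subtract 4×row0 = (0, 1, 5, 0)
  row 3: subtract 1×row0 = (0, 3, 8, 7)
step 2: normalize row 1 (÷3) = (0, 1, 8, 8)
  row 2: subtract 1×row1 = (0, 0, 10, 5)
  row 3: subtract 3×row1 = (0, 0, 10, 9)
step 3: normalize row 2 (÷10) = (0, 0, 1, 7)
  row 0: subtract 8×row2 = (1, 0, 0, 6)
  row 1: subtract 8×row2 = (0, 1, 0, 4)
  row 3: subtract 10×row2 = (0, 0, 0, 4)
step 4: normalize row 3 (÷4) = (0, 0, 0, 1)
  row 0: subtract 6×row3 = (1, 0, 0, 0)
  row 1: subtract 4×row3 = (0, 1, 0, 0)
  row 2: subtract 7×row3 = (0, 0, 1, 0)

rank = 4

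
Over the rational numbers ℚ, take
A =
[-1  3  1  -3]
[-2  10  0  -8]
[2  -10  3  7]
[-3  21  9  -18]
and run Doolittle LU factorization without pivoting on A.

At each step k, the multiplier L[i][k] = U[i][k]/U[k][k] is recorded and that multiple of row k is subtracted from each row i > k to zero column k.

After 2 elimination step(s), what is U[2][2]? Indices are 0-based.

k=0: U[0][0]=-1
  eliminate (1,0): mult=2, new row 1: (0, 4, -2, -2); set L[1][0]=2
  eliminate (2,0): mult=-2, new row 2: (0, -4, 5, 1); set L[2][0]=-2
  eliminate (3,0): mult=3, new row 3: (0, 12, 6, -9); set L[3][0]=3
k=1: U[1][1]=4
  eliminate (2,1): mult=-1, new row 2: (0, 0, 3, -1); set L[2][1]=-1
  eliminate (3,1): mult=3, new row 3: (0, 0, 12, -3); set L[3][1]=3

U[2][2] = 3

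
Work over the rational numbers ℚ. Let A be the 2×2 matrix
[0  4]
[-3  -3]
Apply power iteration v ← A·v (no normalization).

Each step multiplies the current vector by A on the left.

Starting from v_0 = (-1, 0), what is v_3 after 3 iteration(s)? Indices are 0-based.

v_0 = (-1, 0).
v_1 = A·v_0 = (0, 3).
v_2 = A·v_1 = (12, -9).
v_3 = A·v_2 = (-36, -9).

v_3 = (-36, -9)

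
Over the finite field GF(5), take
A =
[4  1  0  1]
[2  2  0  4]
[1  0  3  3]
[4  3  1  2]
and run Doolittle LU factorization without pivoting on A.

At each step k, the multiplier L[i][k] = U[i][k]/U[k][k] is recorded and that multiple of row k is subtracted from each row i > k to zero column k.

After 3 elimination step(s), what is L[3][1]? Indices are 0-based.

L[3][1] = 3

k=0: U[0][0]=4
  eliminate (1,0): mult=3, new row 1: (0, 4, 0, 1); set L[1][0]=3
  eliminate (2,0): mult=4, new row 2: (0, 1, 3, 4); set L[2][0]=4
  eliminate (3,0): mult=1, new row 3: (0, 2, 1, 1); set L[3][0]=1
k=1: U[1][1]=4
  eliminate (2,1): mult=4, new row 2: (0, 0, 3, 0); set L[2][1]=4
  eliminate (3,1): mult=3, new row 3: (0, 0, 1, 3); set L[3][1]=3
k=2: U[2][2]=3
  eliminate (3,2): mult=2, new row 3: (0, 0, 0, 3); set L[3][2]=2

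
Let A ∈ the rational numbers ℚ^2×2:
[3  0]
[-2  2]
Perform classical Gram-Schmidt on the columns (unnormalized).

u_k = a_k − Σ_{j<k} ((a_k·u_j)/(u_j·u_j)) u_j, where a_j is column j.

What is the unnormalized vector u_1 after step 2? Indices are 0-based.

u_1 = (12/13, 18/13)

Step 1: u_0 = a_0 = (3, -2).
Step 2: u_1 = a_1 − (-4/13)·u_0 = (12/13, 18/13).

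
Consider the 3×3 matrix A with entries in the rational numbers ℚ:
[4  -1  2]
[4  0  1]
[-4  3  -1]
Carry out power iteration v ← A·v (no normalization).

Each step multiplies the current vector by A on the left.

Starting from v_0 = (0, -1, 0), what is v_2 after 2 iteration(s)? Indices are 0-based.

v_0 = (0, -1, 0).
v_1 = A·v_0 = (1, 0, -3).
v_2 = A·v_1 = (-2, 1, -1).

v_2 = (-2, 1, -1)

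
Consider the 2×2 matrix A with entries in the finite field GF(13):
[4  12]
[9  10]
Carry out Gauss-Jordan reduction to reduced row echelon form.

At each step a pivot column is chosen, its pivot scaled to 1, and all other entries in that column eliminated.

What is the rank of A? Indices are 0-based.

[1] R0 /= 4  ⇒  (1, 3)
     R1 -= 9·R0  ⇒  (0, 9)
[2] R1 /= 9  ⇒  (0, 1)
     R0 -= 3·R1  ⇒  (1, 0)

rank = 2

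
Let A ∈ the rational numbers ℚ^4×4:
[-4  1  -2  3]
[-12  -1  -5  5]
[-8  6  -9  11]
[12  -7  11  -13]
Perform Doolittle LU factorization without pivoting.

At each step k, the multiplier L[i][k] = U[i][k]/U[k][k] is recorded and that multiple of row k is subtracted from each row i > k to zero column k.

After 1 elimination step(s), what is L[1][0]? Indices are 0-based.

Step 1: pivot at (0,0) is -4.
  row1 ← row1 − (3)·row0  ⇒  L[1][0]=3, U row1=(0, -4, 1, -4)
  row2 ← row2 − (2)·row0  ⇒  L[2][0]=2, U row2=(0, 4, -5, 5)
  row3 ← row3 − (-3)·row0  ⇒  L[3][0]=-3, U row3=(0, -4, 5, -4)

L[1][0] = 3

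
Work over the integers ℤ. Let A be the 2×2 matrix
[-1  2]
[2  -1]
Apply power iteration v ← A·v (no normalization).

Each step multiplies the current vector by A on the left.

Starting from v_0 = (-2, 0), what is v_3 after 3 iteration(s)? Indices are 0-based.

v_0 = (-2, 0).
v_1 = A·v_0 = (2, -4).
v_2 = A·v_1 = (-10, 8).
v_3 = A·v_2 = (26, -28).

v_3 = (26, -28)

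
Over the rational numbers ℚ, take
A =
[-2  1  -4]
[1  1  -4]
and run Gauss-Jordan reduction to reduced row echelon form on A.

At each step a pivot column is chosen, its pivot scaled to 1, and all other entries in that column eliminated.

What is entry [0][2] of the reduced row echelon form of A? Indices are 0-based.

M[0][2] = 0

pivot(0,0)=-2: scale R0 → (1, -1/2, 2)
  clear (1,0): R1 −= (1)R0 → (0, 3/2, -6)
pivot(1,1)=3/2: scale R1 → (0, 1, -4)
  clear (0,1): R0 −= (-1/2)R1 → (1, 0, 0)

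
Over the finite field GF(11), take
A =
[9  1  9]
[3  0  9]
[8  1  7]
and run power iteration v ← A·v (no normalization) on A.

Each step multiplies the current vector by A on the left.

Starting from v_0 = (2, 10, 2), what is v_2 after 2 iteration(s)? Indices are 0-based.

v_2 = (6, 3, 1)

v_0 = (2, 10, 2).
v_1 = A·v_0 = (2, 2, 7).
v_2 = A·v_1 = (6, 3, 1).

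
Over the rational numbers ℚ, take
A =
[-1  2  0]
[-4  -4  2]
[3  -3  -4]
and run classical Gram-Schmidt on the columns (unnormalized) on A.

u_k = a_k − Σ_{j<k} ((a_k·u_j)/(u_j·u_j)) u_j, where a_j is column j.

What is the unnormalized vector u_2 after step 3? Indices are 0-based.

Step 1: u_0 = a_0 = (-1, -4, 3).
Step 2: u_1 = a_1 − (5/26)·u_0 = (57/26, -42/13, -93/26).
Step 3: u_2 = a_2 − (-10/13)·u_0 − (68/243)·u_1 = (-112/81, -14/81, -56/81).

u_2 = (-112/81, -14/81, -56/81)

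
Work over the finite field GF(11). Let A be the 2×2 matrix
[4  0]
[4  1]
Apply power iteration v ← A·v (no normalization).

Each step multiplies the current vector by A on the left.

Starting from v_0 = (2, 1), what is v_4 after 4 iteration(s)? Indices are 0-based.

v_4 = (6, 10)

v_0 = (2, 1).
v_1 = A·v_0 = (8, 9).
v_2 = A·v_1 = (10, 8).
v_3 = A·v_2 = (7, 4).
v_4 = A·v_3 = (6, 10).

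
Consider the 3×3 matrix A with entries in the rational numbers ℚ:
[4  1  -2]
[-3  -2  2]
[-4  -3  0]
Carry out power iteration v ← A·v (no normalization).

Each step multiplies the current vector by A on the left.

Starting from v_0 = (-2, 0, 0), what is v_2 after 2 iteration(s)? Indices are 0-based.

v_0 = (-2, 0, 0).
v_1 = A·v_0 = (-8, 6, 8).
v_2 = A·v_1 = (-42, 28, 14).

v_2 = (-42, 28, 14)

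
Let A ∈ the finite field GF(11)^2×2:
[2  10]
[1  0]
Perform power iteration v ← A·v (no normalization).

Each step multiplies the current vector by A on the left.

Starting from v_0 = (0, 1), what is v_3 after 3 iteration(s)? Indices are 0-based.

v_0 = (0, 1).
v_1 = A·v_0 = (10, 0).
v_2 = A·v_1 = (9, 10).
v_3 = A·v_2 = (8, 9).

v_3 = (8, 9)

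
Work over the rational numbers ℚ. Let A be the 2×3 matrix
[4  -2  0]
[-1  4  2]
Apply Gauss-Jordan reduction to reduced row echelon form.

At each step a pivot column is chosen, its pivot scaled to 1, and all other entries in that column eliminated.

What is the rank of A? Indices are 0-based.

rank = 2

pivot(0,0)=4: scale R0 → (1, -1/2, 0)
  clear (1,0): R1 −= (-1)R0 → (0, 7/2, 2)
pivot(1,1)=7/2: scale R1 → (0, 1, 4/7)
  clear (0,1): R0 −= (-1/2)R1 → (1, 0, 2/7)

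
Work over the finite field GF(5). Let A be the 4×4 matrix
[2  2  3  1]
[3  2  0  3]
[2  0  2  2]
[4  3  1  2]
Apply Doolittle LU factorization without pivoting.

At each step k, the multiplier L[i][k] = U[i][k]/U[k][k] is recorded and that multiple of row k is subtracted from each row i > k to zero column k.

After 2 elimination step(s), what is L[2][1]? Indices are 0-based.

[col 0] pivot 2
  R1 -= 4*R0 → (0, 4, 3, 4)  (L[1][0] := 4)
  R2 -= 1*R0 → (0, 3, 4, 1)  (L[2][0] := 1)
  R3 -= 2*R0 → (0, 4, 0, 0)  (L[3][0] := 2)
[col 1] pivot 4
  R2 -= 2*R1 → (0, 0, 3, 3)  (L[2][1] := 2)
  R3 -= 1*R1 → (0, 0, 2, 1)  (L[3][1] := 1)

L[2][1] = 2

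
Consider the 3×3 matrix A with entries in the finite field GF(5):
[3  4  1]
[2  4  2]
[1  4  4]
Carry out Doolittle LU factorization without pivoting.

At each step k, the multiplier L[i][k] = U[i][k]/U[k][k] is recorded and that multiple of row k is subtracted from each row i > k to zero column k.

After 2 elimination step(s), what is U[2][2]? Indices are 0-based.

k=0: U[0][0]=3
  eliminate (1,0): mult=4, new row 1: (0, 3, 3); set L[1][0]=4
  eliminate (2,0): mult=2, new row 2: (0, 1, 2); set L[2][0]=2
k=1: U[1][1]=3
  eliminate (2,1): mult=2, new row 2: (0, 0, 1); set L[2][1]=2

U[2][2] = 1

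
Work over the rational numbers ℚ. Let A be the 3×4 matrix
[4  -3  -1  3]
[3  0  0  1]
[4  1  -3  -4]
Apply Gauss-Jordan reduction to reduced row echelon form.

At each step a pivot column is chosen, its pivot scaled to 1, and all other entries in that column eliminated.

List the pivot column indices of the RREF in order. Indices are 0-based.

[1] R0 /= 4  ⇒  (1, -3/4, -1/4, 3/4)
     R1 -= 3·R0  ⇒  (0, 9/4, 3/4, -5/4)
     R2 -= 4·R0  ⇒  (0, 4, -2, -7)
[2] R1 /= 9/4  ⇒  (0, 1, 1/3, -5/9)
     R0 -= -3/4·R1  ⇒  (1, 0, 0, 1/3)
     R2 -= 4·R1  ⇒  (0, 0, -10/3, -43/9)
[3] R2 /= -10/3  ⇒  (0, 0, 1, 43/30)
     R1 -= 1/3·R2  ⇒  (0, 1, 0, -31/30)

pivot columns: 0, 1, 2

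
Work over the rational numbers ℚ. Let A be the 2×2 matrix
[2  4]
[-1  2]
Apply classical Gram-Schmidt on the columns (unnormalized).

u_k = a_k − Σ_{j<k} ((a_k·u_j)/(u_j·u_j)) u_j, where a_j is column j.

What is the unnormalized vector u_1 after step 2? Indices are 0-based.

Step 1: u_0 = a_0 = (2, -1).
Step 2: u_1 = a_1 − (6/5)·u_0 = (8/5, 16/5).

u_1 = (8/5, 16/5)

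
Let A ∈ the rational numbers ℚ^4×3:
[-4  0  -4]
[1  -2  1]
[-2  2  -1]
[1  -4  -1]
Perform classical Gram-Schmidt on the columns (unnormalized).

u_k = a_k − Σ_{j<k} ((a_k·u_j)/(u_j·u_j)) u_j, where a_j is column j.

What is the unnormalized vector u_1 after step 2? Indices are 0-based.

u_1 = (-20/11, -17/11, 12/11, -39/11)

Step 1: u_0 = a_0 = (-4, 1, -2, 1).
Step 2: u_1 = a_1 − (-5/11)·u_0 = (-20/11, -17/11, 12/11, -39/11).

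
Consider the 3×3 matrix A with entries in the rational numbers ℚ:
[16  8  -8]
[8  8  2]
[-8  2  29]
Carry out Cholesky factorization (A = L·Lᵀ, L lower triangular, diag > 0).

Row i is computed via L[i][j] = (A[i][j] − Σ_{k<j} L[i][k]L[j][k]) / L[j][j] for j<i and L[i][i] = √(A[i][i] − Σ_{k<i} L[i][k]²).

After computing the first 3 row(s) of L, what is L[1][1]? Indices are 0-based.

L[1][1] = 2

Step 1: L[0][0] = √(16) = 4.
  L[1][0] = (8) / L[0][0] = 2.
Step 2: L[1][1] = √(4) = 2.
  L[2][0] = (-8) / L[0][0] = -2.
  L[2][1] = (6) / L[1][1] = 3.
Step 3: L[2][2] = √(16) = 4.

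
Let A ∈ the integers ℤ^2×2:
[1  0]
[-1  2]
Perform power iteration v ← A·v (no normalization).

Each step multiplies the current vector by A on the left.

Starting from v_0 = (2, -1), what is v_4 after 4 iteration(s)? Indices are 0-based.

v_0 = (2, -1).
v_1 = A·v_0 = (2, -4).
v_2 = A·v_1 = (2, -10).
v_3 = A·v_2 = (2, -22).
v_4 = A·v_3 = (2, -46).

v_4 = (2, -46)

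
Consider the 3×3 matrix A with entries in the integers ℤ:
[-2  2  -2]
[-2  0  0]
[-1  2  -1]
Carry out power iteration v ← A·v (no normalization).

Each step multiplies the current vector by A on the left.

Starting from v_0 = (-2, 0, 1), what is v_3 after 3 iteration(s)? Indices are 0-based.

v_0 = (-2, 0, 1).
v_1 = A·v_0 = (2, 4, 1).
v_2 = A·v_1 = (2, -4, 5).
v_3 = A·v_2 = (-22, -4, -15).

v_3 = (-22, -4, -15)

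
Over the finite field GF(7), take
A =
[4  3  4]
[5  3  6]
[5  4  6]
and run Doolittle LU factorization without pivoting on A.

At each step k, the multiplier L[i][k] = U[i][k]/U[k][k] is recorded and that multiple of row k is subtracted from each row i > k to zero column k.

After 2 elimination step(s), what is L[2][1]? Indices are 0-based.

k=0: U[0][0]=4
  eliminate (1,0): mult=3, new row 1: (0, 1, 1); set L[1][0]=3
  eliminate (2,0): mult=3, new row 2: (0, 2, 1); set L[2][0]=3
k=1: U[1][1]=1
  eliminate (2,1): mult=2, new row 2: (0, 0, 6); set L[2][1]=2

L[2][1] = 2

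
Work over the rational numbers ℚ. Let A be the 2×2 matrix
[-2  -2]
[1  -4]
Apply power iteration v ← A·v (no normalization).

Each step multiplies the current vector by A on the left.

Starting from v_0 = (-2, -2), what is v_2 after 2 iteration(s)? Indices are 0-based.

v_2 = (-28, -16)

v_0 = (-2, -2).
v_1 = A·v_0 = (8, 6).
v_2 = A·v_1 = (-28, -16).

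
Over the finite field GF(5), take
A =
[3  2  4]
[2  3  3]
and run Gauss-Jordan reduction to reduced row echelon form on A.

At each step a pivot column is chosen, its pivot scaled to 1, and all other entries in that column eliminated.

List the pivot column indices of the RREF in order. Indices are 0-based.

pivot columns: 0, 2

[1] R0 /= 3  ⇒  (1, 4, 3)
     R1 -= 2·R0  ⇒  (0, 0, 2)
column 1 empty below row 1
[2] R1 /= 2  ⇒  (0, 0, 1)
     R0 -= 3·R1  ⇒  (1, 4, 0)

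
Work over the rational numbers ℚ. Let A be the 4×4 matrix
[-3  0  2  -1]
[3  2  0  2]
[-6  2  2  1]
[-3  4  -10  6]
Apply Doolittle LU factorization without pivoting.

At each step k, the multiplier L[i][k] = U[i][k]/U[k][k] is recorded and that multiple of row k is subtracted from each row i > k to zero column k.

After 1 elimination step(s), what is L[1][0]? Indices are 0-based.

L[1][0] = -1

[col 0] pivot -3
  R1 -= -1*R0 → (0, 2, 2, 1)  (L[1][0] := -1)
  R2 -= 2*R0 → (0, 2, -2, 3)  (L[2][0] := 2)
  R3 -= 1*R0 → (0, 4, -12, 7)  (L[3][0] := 1)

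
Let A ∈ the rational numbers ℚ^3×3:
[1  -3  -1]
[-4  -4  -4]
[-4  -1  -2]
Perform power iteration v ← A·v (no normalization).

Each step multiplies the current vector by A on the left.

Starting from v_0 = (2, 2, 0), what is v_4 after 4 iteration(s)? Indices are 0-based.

v_0 = (2, 2, 0).
v_1 = A·v_0 = (-4, -16, -10).
v_2 = A·v_1 = (54, 120, 52).
v_3 = A·v_2 = (-358, -904, -440).
v_4 = A·v_3 = (2794, 6808, 3216).

v_4 = (2794, 6808, 3216)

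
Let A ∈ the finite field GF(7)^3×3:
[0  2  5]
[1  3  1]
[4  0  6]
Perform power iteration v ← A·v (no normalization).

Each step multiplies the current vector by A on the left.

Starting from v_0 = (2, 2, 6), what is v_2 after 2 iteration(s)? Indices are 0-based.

v_0 = (2, 2, 6).
v_1 = A·v_0 = (6, 0, 2).
v_2 = A·v_1 = (3, 1, 1).

v_2 = (3, 1, 1)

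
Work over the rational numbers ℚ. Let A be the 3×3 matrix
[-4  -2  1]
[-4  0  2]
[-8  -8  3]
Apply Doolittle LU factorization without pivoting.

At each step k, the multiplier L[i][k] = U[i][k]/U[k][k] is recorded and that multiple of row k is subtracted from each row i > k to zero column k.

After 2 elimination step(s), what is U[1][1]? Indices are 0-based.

U[1][1] = 2

k=0: U[0][0]=-4
  eliminate (1,0): mult=1, new row 1: (0, 2, 1); set L[1][0]=1
  eliminate (2,0): mult=2, new row 2: (0, -4, 1); set L[2][0]=2
k=1: U[1][1]=2
  eliminate (2,1): mult=-2, new row 2: (0, 0, 3); set L[2][1]=-2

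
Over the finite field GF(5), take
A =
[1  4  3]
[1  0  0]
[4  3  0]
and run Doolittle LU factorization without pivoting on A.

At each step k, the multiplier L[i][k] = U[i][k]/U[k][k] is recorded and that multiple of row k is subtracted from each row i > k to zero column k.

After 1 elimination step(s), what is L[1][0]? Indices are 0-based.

k=0: U[0][0]=1
  eliminate (1,0): mult=1, new row 1: (0, 1, 2); set L[1][0]=1
  eliminate (2,0): mult=4, new row 2: (0, 2, 3); set L[2][0]=4

L[1][0] = 1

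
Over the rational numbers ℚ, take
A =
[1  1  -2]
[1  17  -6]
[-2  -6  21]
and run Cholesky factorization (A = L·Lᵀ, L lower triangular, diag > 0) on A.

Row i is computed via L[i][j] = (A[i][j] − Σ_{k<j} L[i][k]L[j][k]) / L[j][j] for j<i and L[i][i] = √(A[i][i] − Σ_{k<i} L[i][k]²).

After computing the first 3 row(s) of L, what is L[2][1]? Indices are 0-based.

L[2][1] = -1

Step 1: L[0][0] = √(1) = 1.
  L[1][0] = (1) / L[0][0] = 1.
Step 2: L[1][1] = √(16) = 4.
  L[2][0] = (-2) / L[0][0] = -2.
  L[2][1] = (-4) / L[1][1] = -1.
Step 3: L[2][2] = √(16) = 4.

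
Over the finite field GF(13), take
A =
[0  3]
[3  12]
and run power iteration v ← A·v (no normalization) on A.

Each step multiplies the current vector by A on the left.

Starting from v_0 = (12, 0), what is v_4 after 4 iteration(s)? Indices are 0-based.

v_0 = (12, 0).
v_1 = A·v_0 = (0, 10).
v_2 = A·v_1 = (4, 3).
v_3 = A·v_2 = (9, 9).
v_4 = A·v_3 = (1, 5).

v_4 = (1, 5)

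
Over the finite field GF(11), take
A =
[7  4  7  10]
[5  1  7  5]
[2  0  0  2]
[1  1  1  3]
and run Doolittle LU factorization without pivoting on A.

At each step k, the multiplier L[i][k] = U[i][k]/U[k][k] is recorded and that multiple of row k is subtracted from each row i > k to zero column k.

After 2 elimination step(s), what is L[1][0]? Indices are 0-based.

L[1][0] = 7

[col 0] pivot 7
  R1 -= 7*R0 → (0, 6, 2, 1)  (L[1][0] := 7)
  R2 -= 5*R0 → (0, 2, 9, 7)  (L[2][0] := 5)
  R3 -= 8*R0 → (0, 2, 0, 0)  (L[3][0] := 8)
[col 1] pivot 6
  R2 -= 4*R1 → (0, 0, 1, 3)  (L[2][1] := 4)
  R3 -= 4*R1 → (0, 0, 3, 7)  (L[3][1] := 4)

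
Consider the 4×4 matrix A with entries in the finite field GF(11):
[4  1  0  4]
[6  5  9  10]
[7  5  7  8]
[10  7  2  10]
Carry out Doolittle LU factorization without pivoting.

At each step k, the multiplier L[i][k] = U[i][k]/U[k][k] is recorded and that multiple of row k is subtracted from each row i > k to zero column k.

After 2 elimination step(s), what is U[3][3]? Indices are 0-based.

U[3][3] = 9

Step 1: pivot at (0,0) is 4.
  row1 ← row1 − (7)·row0  ⇒  L[1][0]=7, U row1=(0, 9, 9, 4)
  row2 ← row2 − (10)·row0  ⇒  L[2][0]=10, U row2=(0, 6, 7, 1)
  row3 ← row3 − (8)·row0  ⇒  L[3][0]=8, U row3=(0, 10, 2, 0)
Step 2: pivot at (1,1) is 9.
  row2 ← row2 − (8)·row1  ⇒  L[2][1]=8, U row2=(0, 0, 1, 2)
  row3 ← row3 − (6)·row1  ⇒  L[3][1]=6, U row3=(0, 0, 3, 9)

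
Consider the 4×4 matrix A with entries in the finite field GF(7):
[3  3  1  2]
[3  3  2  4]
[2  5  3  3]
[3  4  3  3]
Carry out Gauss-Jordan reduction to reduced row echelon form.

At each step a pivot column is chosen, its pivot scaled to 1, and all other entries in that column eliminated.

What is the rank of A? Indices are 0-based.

rank = 4

step 1: normalize row 0 (÷3) = (1, 1, 5, 3)
  row 1: subtract 3×row0 = (0, 0, 1, 2)
  row 2: subtract 2×row0 = (0, 3, 0, 4)
  row 3: subtract 3×row0 = (0, 1, 2, 1)
step 2: exchange rows 1,2
step 2: normalize row 1 (÷3) = (0, 1, 0, 6)
  row 0: subtract 1×row1 = (1, 0, 5, 4)
  row 3: subtract 1×row1 = (0, 0, 2, 2)
step 3: normalize row 2 (÷1) = (0, 0, 1, 2)
  row 0: subtract 5×row2 = (1, 0, 0, 1)
  row 3: subtract 2×row2 = (0, 0, 0, 5)
step 4: normalize row 3 (÷5) = (0, 0, 0, 1)
  row 0: subtract 1×row3 = (1, 0, 0, 0)
  row 1: subtract 6×row3 = (0, 1, 0, 0)
  row 2: subtract 2×row3 = (0, 0, 1, 0)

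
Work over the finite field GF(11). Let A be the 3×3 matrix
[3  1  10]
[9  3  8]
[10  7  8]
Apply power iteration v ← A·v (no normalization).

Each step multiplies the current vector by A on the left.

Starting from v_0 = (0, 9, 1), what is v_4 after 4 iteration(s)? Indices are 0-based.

v_0 = (0, 9, 1).
v_1 = A·v_0 = (8, 2, 5).
v_2 = A·v_1 = (10, 8, 2).
v_3 = A·v_2 = (3, 9, 7).
v_4 = A·v_3 = (0, 0, 6).

v_4 = (0, 0, 6)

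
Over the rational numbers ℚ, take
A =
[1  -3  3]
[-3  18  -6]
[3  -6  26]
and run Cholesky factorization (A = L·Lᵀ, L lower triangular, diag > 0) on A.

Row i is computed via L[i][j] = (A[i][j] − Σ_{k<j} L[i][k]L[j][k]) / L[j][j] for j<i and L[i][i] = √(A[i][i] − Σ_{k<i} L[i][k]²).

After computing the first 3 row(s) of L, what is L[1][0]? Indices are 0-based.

Step 1: L[0][0] = √(1) = 1.
  L[1][0] = (-3) / L[0][0] = -3.
Step 2: L[1][1] = √(9) = 3.
  L[2][0] = (3) / L[0][0] = 3.
  L[2][1] = (3) / L[1][1] = 1.
Step 3: L[2][2] = √(16) = 4.

L[1][0] = -3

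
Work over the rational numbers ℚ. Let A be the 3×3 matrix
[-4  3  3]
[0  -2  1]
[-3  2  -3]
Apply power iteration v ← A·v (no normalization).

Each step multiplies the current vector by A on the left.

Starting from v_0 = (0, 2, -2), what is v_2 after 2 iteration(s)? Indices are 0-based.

v_0 = (0, 2, -2).
v_1 = A·v_0 = (0, -6, 10).
v_2 = A·v_1 = (12, 22, -42).

v_2 = (12, 22, -42)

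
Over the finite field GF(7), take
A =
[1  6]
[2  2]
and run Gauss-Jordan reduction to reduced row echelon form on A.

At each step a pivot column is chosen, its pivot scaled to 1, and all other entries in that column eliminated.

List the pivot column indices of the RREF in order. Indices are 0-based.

pivot columns: 0, 1

[1] R0 /= 1  ⇒  (1, 6)
     R1 -= 2·R0  ⇒  (0, 4)
[2] R1 /= 4  ⇒  (0, 1)
     R0 -= 6·R1  ⇒  (1, 0)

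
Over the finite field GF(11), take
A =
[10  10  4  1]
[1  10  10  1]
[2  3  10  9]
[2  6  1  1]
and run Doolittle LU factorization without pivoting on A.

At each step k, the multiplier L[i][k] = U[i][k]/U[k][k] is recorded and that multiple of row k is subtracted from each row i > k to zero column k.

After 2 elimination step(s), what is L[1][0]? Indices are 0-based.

[col 0] pivot 10
  R1 -= 10*R0 → (0, 9, 3, 2)  (L[1][0] := 10)
  R2 -= 9*R0 → (0, 1, 7, 0)  (L[2][0] := 9)
  R3 -= 9*R0 → (0, 4, 9, 3)  (L[3][0] := 9)
[col 1] pivot 9
  R2 -= 5*R1 → (0, 0, 3, 1)  (L[2][1] := 5)
  R3 -= 9*R1 → (0, 0, 4, 7)  (L[3][1] := 9)

L[1][0] = 10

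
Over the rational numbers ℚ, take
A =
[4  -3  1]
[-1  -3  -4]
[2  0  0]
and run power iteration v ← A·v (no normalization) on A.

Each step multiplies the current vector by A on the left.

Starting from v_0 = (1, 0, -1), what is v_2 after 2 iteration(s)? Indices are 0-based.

v_2 = (5, -20, 6)

v_0 = (1, 0, -1).
v_1 = A·v_0 = (3, 3, 2).
v_2 = A·v_1 = (5, -20, 6).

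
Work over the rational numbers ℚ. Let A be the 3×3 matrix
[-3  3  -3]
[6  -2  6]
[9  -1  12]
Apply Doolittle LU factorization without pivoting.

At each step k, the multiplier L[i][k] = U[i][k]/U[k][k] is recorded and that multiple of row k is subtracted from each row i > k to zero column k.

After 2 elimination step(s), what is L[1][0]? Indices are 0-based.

L[1][0] = -2

[col 0] pivot -3
  R1 -= -2*R0 → (0, 4, 0)  (L[1][0] := -2)
  R2 -= -3*R0 → (0, 8, 3)  (L[2][0] := -3)
[col 1] pivot 4
  R2 -= 2*R1 → (0, 0, 3)  (L[2][1] := 2)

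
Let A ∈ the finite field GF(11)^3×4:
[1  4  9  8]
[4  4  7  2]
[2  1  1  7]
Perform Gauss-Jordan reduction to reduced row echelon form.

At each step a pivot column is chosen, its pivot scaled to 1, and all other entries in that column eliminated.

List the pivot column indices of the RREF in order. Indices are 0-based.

[1] R0 /= 1  ⇒  (1, 4, 9, 8)
     R1 -= 4·R0  ⇒  (0, 10, 4, 3)
     R2 -= 2·R0  ⇒  (0, 4, 5, 2)
[2] R1 /= 10  ⇒  (0, 1, 7, 8)
     R0 -= 4·R1  ⇒  (1, 0, 3, 9)
     R2 -= 4·R1  ⇒  (0, 0, 10, 3)
[3] R2 /= 10  ⇒  (0, 0, 1, 8)
     R0 -= 3·R2  ⇒  (1, 0, 0, 7)
     R1 -= 7·R2  ⇒  (0, 1, 0, 7)

pivot columns: 0, 1, 2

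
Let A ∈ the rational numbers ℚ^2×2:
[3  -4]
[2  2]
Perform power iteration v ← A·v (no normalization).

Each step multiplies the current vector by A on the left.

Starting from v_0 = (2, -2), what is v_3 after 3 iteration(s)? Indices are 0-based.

v_3 = (14, 140)

v_0 = (2, -2).
v_1 = A·v_0 = (14, 0).
v_2 = A·v_1 = (42, 28).
v_3 = A·v_2 = (14, 140).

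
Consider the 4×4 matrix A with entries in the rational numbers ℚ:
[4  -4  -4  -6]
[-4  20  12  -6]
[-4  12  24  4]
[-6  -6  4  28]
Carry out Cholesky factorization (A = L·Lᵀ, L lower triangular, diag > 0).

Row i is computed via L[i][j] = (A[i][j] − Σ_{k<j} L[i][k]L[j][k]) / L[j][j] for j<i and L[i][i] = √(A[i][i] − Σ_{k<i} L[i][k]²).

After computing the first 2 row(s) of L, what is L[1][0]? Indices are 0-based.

Step 1: L[0][0] = √(4) = 2.
  L[1][0] = (-4) / L[0][0] = -2.
Step 2: L[1][1] = √(16) = 4.

L[1][0] = -2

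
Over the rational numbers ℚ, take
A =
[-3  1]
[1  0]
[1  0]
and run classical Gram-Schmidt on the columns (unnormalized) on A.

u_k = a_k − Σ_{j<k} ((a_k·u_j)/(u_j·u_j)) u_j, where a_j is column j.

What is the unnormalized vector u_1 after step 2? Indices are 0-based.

u_1 = (2/11, 3/11, 3/11)

Step 1: u_0 = a_0 = (-3, 1, 1).
Step 2: u_1 = a_1 − (-3/11)·u_0 = (2/11, 3/11, 3/11).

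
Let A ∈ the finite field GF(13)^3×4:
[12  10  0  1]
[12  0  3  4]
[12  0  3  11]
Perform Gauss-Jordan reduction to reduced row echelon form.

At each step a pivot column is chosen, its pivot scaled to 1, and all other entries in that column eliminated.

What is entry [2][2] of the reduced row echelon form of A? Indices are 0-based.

pivot(0,0)=12: scale R0 → (1, 3, 0, 12)
  clear (1,0): R1 −= (12)R0 → (0, 3, 3, 3)
  clear (2,0): R2 −= (12)R0 → (0, 3, 3, 10)
pivot(1,1)=3: scale R1 → (0, 1, 1, 1)
  clear (0,1): R0 −= (3)R1 → (1, 0, 10, 9)
  clear (2,1): R2 −= (3)R1 → (0, 0, 0, 7)
col 2: no nonzero at/below row 2; advance.
pivot(2,3)=7: scale R2 → (0, 0, 0, 1)
  clear (0,3): R0 −= (9)R2 → (1, 0, 10, 0)
  clear (1,3): R1 −= (1)R2 → (0, 1, 1, 0)

M[2][2] = 0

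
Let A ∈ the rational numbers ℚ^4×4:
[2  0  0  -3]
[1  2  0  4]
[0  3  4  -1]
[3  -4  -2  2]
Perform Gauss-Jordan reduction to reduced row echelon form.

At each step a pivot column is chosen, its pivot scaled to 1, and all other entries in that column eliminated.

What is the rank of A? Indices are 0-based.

rank = 4

pivot(0,0)=2: scale R0 → (1, 0, 0, -3/2)
  clear (1,0): R1 −= (1)R0 → (0, 2, 0, 11/2)
  clear (3,0): R3 −= (3)R0 → (0, -4, -2, 13/2)
pivot(1,1)=2: scale R1 → (0, 1, 0, 11/4)
  clear (2,1): R2 −= (3)R1 → (0, 0, 4, -37/4)
  clear (3,1): R3 −= (-4)R1 → (0, 0, -2, 35/2)
pivot(2,2)=4: scale R2 → (0, 0, 1, -37/16)
  clear (3,2): R3 −= (-2)R2 → (0, 0, 0, 103/8)
pivot(3,3)=103/8: scale R3 → (0, 0, 0, 1)
  clear (0,3): R0 −= (-3/2)R3 → (1, 0, 0, 0)
  clear (1,3): R1 −= (11/4)R3 → (0, 1, 0, 0)
  clear (2,3): R2 −= (-37/16)R3 → (0, 0, 1, 0)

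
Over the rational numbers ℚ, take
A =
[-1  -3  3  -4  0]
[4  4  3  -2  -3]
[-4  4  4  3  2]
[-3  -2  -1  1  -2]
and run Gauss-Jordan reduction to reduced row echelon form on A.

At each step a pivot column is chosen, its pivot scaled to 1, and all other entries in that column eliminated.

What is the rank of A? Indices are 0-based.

[1] R0 /= -1  ⇒  (1, 3, -3, 4, 0)
     R1 -= 4·R0  ⇒  (0, -8, 15, -18, -3)
     R2 -= -4·R0  ⇒  (0, 16, -8, 19, 2)
     R3 -= -3·R0  ⇒  (0, 7, -10, 13, -2)
[2] R1 /= -8  ⇒  (0, 1, -15/8, 9/4, 3/8)
     R0 -= 3·R1  ⇒  (1, 0, 21/8, -11/4, -9/8)
     R2 -= 16·R1  ⇒  (0, 0, 22, -17, -4)
     R3 -= 7·R1  ⇒  (0, 0, 25/8, -11/4, -37/8)
[3] R2 /= 22  ⇒  (0, 0, 1, -17/22, -2/11)
     R0 -= 21/8·R2  ⇒  (1, 0, 0, -127/176, -57/88)
     R1 -= -15/8·R2  ⇒  (0, 1, 0, 141/176, 3/88)
     R3 -= 25/8·R2  ⇒  (0, 0, 0, -59/176, -357/88)
[4] R3 /= -59/176  ⇒  (0, 0, 0, 1, 714/59)
     R0 -= -127/176·R3  ⇒  (1, 0, 0, 0, 477/59)
     R1 -= 141/176·R3  ⇒  (0, 1, 0, 0, -570/59)
     R2 -= -17/22·R3  ⇒  (0, 0, 1, 0, 541/59)

rank = 4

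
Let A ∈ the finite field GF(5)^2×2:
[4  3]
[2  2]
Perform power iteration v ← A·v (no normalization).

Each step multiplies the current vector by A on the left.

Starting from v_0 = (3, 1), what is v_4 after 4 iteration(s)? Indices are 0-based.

v_4 = (1, 3)

v_0 = (3, 1).
v_1 = A·v_0 = (0, 3).
v_2 = A·v_1 = (4, 1).
v_3 = A·v_2 = (4, 0).
v_4 = A·v_3 = (1, 3).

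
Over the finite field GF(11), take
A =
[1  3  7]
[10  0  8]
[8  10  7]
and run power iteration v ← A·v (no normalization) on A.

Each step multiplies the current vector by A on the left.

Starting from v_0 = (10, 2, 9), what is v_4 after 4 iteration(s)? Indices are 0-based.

v_4 = (4, 3, 3)

v_0 = (10, 2, 9).
v_1 = A·v_0 = (2, 7, 9).
v_2 = A·v_1 = (9, 4, 6).
v_3 = A·v_2 = (8, 6, 0).
v_4 = A·v_3 = (4, 3, 3).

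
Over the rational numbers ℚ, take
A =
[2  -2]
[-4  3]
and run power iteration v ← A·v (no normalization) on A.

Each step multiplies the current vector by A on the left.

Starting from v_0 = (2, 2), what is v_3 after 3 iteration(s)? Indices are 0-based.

v_3 = (20, -34)

v_0 = (2, 2).
v_1 = A·v_0 = (0, -2).
v_2 = A·v_1 = (4, -6).
v_3 = A·v_2 = (20, -34).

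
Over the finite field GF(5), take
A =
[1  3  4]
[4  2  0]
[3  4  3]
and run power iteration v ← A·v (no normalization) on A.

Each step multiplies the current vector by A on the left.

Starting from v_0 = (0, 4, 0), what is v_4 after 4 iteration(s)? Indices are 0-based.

v_4 = (1, 0, 2)

v_0 = (0, 4, 0).
v_1 = A·v_0 = (2, 3, 1).
v_2 = A·v_1 = (0, 4, 1).
v_3 = A·v_2 = (1, 3, 4).
v_4 = A·v_3 = (1, 0, 2).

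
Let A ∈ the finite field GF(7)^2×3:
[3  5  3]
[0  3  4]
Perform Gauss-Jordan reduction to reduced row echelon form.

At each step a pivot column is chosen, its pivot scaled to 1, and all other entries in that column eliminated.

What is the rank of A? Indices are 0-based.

[1] R0 /= 3  ⇒  (1, 4, 1)
[2] R1 /= 3  ⇒  (0, 1, 6)
     R0 -= 4·R1  ⇒  (1, 0, 5)

rank = 2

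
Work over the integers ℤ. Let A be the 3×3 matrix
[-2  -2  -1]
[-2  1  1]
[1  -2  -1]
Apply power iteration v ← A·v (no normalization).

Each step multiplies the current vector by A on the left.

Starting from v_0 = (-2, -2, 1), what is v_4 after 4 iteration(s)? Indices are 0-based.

v_4 = (-187, -93, -1)

v_0 = (-2, -2, 1).
v_1 = A·v_0 = (7, 3, 1).
v_2 = A·v_1 = (-21, -10, 0).
v_3 = A·v_2 = (62, 32, -1).
v_4 = A·v_3 = (-187, -93, -1).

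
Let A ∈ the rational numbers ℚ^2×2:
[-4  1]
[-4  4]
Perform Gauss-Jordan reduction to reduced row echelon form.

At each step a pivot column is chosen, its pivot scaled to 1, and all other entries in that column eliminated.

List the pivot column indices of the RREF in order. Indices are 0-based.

[1] R0 /= -4  ⇒  (1, -1/4)
     R1 -= -4·R0  ⇒  (0, 3)
[2] R1 /= 3  ⇒  (0, 1)
     R0 -= -1/4·R1  ⇒  (1, 0)

pivot columns: 0, 1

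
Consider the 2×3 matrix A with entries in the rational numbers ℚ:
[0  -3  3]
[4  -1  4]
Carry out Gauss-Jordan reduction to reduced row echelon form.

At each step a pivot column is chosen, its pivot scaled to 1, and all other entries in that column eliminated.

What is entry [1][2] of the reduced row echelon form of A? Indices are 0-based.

[1] R0 <-> R1
[1] R0 /= 4  ⇒  (1, -1/4, 1)
[2] R1 /= -3  ⇒  (0, 1, -1)
     R0 -= -1/4·R1  ⇒  (1, 0, 3/4)

M[1][2] = -1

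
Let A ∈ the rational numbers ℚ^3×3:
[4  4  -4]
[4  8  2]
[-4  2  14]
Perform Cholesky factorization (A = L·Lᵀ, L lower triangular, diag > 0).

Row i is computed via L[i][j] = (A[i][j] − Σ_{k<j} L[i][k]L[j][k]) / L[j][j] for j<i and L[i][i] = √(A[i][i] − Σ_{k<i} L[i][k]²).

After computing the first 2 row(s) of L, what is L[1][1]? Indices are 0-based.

L[1][1] = 2

Step 1: L[0][0] = √(4) = 2.
  L[1][0] = (4) / L[0][0] = 2.
Step 2: L[1][1] = √(4) = 2.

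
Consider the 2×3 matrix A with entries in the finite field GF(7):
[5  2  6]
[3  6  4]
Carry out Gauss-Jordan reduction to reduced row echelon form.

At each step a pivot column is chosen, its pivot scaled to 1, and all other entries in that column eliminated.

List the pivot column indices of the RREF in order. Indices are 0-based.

pivot columns: 0, 1

pivot(0,0)=5: scale R0 → (1, 6, 4)
  clear (1,0): R1 −= (3)R0 → (0, 2, 6)
pivot(1,1)=2: scale R1 → (0, 1, 3)
  clear (0,1): R0 −= (6)R1 → (1, 0, 0)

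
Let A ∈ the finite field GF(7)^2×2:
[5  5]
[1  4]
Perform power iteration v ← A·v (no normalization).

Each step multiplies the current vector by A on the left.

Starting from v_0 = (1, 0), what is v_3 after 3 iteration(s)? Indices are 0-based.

v_0 = (1, 0).
v_1 = A·v_0 = (5, 1).
v_2 = A·v_1 = (2, 2).
v_3 = A·v_2 = (6, 3).

v_3 = (6, 3)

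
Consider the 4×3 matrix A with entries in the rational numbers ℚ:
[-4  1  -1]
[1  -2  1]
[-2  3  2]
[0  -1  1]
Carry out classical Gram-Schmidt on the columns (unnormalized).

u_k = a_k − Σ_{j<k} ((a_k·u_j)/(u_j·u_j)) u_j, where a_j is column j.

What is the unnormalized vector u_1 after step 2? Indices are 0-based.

Step 1: u_0 = a_0 = (-4, 1, -2, 0).
Step 2: u_1 = a_1 − (-4/7)·u_0 = (-9/7, -10/7, 13/7, -1).

u_1 = (-9/7, -10/7, 13/7, -1)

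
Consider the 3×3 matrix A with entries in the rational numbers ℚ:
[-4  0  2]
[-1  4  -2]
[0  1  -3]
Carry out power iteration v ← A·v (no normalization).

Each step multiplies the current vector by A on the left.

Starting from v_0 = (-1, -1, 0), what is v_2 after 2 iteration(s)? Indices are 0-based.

v_2 = (-18, -14, 0)

v_0 = (-1, -1, 0).
v_1 = A·v_0 = (4, -3, -1).
v_2 = A·v_1 = (-18, -14, 0).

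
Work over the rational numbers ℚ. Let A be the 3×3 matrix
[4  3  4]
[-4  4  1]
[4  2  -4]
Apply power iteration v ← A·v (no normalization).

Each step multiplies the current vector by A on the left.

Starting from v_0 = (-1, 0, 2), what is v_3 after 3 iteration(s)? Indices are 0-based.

v_0 = (-1, 0, 2).
v_1 = A·v_0 = (4, 6, -12).
v_2 = A·v_1 = (-14, -4, 76).
v_3 = A·v_2 = (236, 116, -368).

v_3 = (236, 116, -368)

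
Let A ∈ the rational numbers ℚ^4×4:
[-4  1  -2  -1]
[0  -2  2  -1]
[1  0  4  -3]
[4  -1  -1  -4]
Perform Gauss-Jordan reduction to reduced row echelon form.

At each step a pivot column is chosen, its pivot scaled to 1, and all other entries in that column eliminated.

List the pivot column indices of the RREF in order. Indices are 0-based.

pivot columns: 0, 1, 2, 3

[1] R0 /= -4  ⇒  (1, -1/4, 1/2, 1/4)
     R2 -= 1·R0  ⇒  (0, 1/4, 7/2, -13/4)
     R3 -= 4·R0  ⇒  (0, 0, -3, -5)
[2] R1 /= -2  ⇒  (0, 1, -1, 1/2)
     R0 -= -1/4·R1  ⇒  (1, 0, 1/4, 3/8)
     R2 -= 1/4·R1  ⇒  (0, 0, 15/4, -27/8)
[3] R2 /= 15/4  ⇒  (0, 0, 1, -9/10)
     R0 -= 1/4·R2  ⇒  (1, 0, 0, 3/5)
     R1 -= -1·R2  ⇒  (0, 1, 0, -2/5)
     R3 -= -3·R2  ⇒  (0, 0, 0, -77/10)
[4] R3 /= -77/10  ⇒  (0, 0, 0, 1)
     R0 -= 3/5·R3  ⇒  (1, 0, 0, 0)
     R1 -= -2/5·R3  ⇒  (0, 1, 0, 0)
     R2 -= -9/10·R3  ⇒  (0, 0, 1, 0)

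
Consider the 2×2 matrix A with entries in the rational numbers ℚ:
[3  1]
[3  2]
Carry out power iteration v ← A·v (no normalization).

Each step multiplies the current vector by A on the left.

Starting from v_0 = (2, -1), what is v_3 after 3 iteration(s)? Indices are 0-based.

v_0 = (2, -1).
v_1 = A·v_0 = (5, 4).
v_2 = A·v_1 = (19, 23).
v_3 = A·v_2 = (80, 103).

v_3 = (80, 103)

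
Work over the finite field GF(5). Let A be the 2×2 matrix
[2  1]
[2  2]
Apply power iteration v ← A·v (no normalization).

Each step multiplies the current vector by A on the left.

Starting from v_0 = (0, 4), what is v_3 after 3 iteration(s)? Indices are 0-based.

v_0 = (0, 4).
v_1 = A·v_0 = (4, 3).
v_2 = A·v_1 = (1, 4).
v_3 = A·v_2 = (1, 0).

v_3 = (1, 0)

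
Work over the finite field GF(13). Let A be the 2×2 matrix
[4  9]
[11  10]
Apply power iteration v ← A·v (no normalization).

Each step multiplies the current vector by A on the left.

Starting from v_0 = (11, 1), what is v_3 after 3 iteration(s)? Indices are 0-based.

v_0 = (11, 1).
v_1 = A·v_0 = (1, 1).
v_2 = A·v_1 = (0, 8).
v_3 = A·v_2 = (7, 2).

v_3 = (7, 2)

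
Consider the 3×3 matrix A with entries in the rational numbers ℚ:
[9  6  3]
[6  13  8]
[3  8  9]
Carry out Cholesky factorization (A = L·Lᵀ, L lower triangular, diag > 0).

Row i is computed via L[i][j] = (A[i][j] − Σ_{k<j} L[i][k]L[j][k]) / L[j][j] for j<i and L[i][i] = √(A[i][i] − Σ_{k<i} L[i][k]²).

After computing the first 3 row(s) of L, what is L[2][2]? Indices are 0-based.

Step 1: L[0][0] = √(9) = 3.
  L[1][0] = (6) / L[0][0] = 2.
Step 2: L[1][1] = √(9) = 3.
  L[2][0] = (3) / L[0][0] = 1.
  L[2][1] = (6) / L[1][1] = 2.
Step 3: L[2][2] = √(4) = 2.

L[2][2] = 2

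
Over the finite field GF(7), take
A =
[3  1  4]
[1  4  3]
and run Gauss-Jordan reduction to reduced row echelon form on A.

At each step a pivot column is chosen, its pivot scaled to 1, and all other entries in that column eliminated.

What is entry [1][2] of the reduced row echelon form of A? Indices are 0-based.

M[1][2] = 3

[1] R0 /= 3  ⇒  (1, 5, 6)
     R1 -= 1·R0  ⇒  (0, 6, 4)
[2] R1 /= 6  ⇒  (0, 1, 3)
     R0 -= 5·R1  ⇒  (1, 0, 5)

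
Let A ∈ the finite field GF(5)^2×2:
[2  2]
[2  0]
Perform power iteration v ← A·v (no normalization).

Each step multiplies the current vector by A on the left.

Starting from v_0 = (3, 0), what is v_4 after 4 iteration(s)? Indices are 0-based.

v_0 = (3, 0).
v_1 = A·v_0 = (1, 1).
v_2 = A·v_1 = (4, 2).
v_3 = A·v_2 = (2, 3).
v_4 = A·v_3 = (0, 4).

v_4 = (0, 4)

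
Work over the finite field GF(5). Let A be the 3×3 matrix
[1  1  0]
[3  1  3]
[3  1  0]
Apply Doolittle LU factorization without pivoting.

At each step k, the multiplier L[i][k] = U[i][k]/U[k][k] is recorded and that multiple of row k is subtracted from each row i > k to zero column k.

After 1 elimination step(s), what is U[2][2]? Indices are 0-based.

Step 1: pivot at (0,0) is 1.
  row1 ← row1 − (3)·row0  ⇒  L[1][0]=3, U row1=(0, 3, 3)
  row2 ← row2 − (3)·row0  ⇒  L[2][0]=3, U row2=(0, 3, 0)

U[2][2] = 0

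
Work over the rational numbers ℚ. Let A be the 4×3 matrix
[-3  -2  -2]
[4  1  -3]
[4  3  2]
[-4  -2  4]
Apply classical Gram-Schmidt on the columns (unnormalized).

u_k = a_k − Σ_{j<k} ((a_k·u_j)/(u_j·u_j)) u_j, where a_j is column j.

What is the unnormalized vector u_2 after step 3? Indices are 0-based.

Step 1: u_0 = a_0 = (-3, 4, 4, -4).
Step 2: u_1 = a_1 − (10/19)·u_0 = (-8/19, -21/19, 17/19, 2/19).
Step 3: u_2 = a_2 − (-14/57)·u_0 − (121/42)·u_1 = (-32/21, 7/6, 17/42, 19/7).

u_2 = (-32/21, 7/6, 17/42, 19/7)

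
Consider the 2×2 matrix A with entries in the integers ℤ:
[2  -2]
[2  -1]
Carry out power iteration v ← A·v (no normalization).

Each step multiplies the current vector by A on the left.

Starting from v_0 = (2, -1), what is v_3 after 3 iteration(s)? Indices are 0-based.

v_0 = (2, -1).
v_1 = A·v_0 = (6, 5).
v_2 = A·v_1 = (2, 7).
v_3 = A·v_2 = (-10, -3).

v_3 = (-10, -3)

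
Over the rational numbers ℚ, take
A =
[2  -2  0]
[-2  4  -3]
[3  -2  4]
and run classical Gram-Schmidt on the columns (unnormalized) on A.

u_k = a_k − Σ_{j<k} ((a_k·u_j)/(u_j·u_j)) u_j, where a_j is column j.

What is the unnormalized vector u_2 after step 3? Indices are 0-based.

Step 1: u_0 = a_0 = (2, -2, 3).
Step 2: u_1 = a_1 − (-18/17)·u_0 = (2/17, 32/17, 20/17).
Step 3: u_2 = a_2 − (18/17)·u_0 − (-4/21)·u_1 = (-44/21, -11/21, 22/21).

u_2 = (-44/21, -11/21, 22/21)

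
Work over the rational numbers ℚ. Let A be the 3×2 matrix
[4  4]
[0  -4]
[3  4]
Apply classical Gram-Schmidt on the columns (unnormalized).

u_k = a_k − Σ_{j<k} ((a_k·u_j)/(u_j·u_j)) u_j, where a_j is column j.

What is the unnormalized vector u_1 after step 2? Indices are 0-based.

Step 1: u_0 = a_0 = (4, 0, 3).
Step 2: u_1 = a_1 − (28/25)·u_0 = (-12/25, -4, 16/25).

u_1 = (-12/25, -4, 16/25)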